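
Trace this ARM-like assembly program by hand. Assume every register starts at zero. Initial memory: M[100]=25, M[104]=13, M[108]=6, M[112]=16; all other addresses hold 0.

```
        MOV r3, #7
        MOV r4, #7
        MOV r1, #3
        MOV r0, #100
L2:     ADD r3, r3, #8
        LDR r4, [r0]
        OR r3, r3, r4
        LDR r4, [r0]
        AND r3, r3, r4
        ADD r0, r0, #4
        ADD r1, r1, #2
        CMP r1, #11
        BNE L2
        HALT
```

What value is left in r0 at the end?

116

after MOV r3, #7: r3=7
after MOV r4, #7: r4=7
after MOV r1, #3: r1=3
after MOV r0, #100: r0=100
after ADD r3, r3, #8: r3=7+8=15
after LDR r4, [r0]: r4=M[100]=25
after OR r3, r3, r4: r3=15|25=31
after LDR r4, [r0]: r4=M[100]=25
after AND r3, r3, r4: r3=31&25=25
after ADD r0, r0, #4: r0=100+4=104
after ADD r1, r1, #2: r1=3+2=5
CMP r1, #11  (cmp 5,11)
BNE L2: taken
after ADD r3, r3, #8: r3=25+8=33
after LDR r4, [r0]: r4=M[104]=13
after OR r3, r3, r4: r3=33|13=45
after LDR r4, [r0]: r4=M[104]=13
after AND r3, r3, r4: r3=45&13=13
after ADD r0, r0, #4: r0=104+4=108
after ADD r1, r1, #2: r1=5+2=7
CMP r1, #11  (cmp 7,11)
BNE L2: taken
after ADD r3, r3, #8: r3=13+8=21
after LDR r4, [r0]: r4=M[108]=6
after OR r3, r3, r4: r3=21|6=23
after LDR r4, [r0]: r4=M[108]=6
after AND r3, r3, r4: r3=23&6=6
after ADD r0, r0, #4: r0=108+4=112
after ADD r1, r1, #2: r1=7+2=9
CMP r1, #11  (cmp 9,11)
BNE L2: taken
after ADD r3, r3, #8: r3=6+8=14
after LDR r4, [r0]: r4=M[112]=16
after OR r3, r3, r4: r3=14|16=30
after LDR r4, [r0]: r4=M[112]=16
after AND r3, r3, r4: r3=30&16=16
after ADD r0, r0, #4: r0=112+4=116
after ADD r1, r1, #2: r1=9+2=11
CMP r1, #11  (cmp 11,11)
BNE L2: not taken
halt.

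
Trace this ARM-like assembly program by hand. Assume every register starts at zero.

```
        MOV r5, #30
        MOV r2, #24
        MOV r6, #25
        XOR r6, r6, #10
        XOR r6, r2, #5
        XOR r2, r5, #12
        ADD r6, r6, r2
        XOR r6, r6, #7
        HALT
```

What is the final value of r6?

40

MOV r5, #30 → r5=30
MOV r2, #24 → r2=24
MOV r6, #25 → r6=25
XOR r6, r6, #10 → r6=25^10=19
XOR r6, r2, #5 → r6=24^5=29
XOR r2, r5, #12 → r2=30^12=18
ADD r6, r6, r2 → r6=29+18=47
XOR r6, r6, #7 → r6=47^7=40
halt.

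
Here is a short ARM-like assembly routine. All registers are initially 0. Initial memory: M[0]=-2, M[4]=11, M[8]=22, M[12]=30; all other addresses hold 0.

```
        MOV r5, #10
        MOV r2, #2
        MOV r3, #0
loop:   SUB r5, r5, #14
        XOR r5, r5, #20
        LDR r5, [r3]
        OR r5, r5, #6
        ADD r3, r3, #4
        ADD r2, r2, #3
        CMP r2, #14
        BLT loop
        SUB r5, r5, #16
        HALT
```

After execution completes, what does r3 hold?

MOV r5, #10 → r5=10
MOV r2, #2 → r2=2
MOV r3, #0 → r3=0
SUB r5, r5, #14 → r5=10-14=-4
XOR r5, r5, #20 → r5=(-4)^20=-24
LDR r5, [r3] → r5=M[0]=-2
OR r5, r5, #6 → r5=(-2)|6=-2
ADD r3, r3, #4 → r3=0+4=4
ADD r2, r2, #3 → r2=2+3=5
CMP r2, #14  (cmp 5,14)
BLT loop: taken
SUB r5, r5, #14 → r5=(-2)-14=-16
XOR r5, r5, #20 → r5=(-16)^20=-28
LDR r5, [r3] → r5=M[4]=11
OR r5, r5, #6 → r5=11|6=15
ADD r3, r3, #4 → r3=4+4=8
ADD r2, r2, #3 → r2=5+3=8
CMP r2, #14  (cmp 8,14)
BLT loop: taken
SUB r5, r5, #14 → r5=15-14=1
XOR r5, r5, #20 → r5=1^20=21
LDR r5, [r3] → r5=M[8]=22
OR r5, r5, #6 → r5=22|6=22
ADD r3, r3, #4 → r3=8+4=12
ADD r2, r2, #3 → r2=8+3=11
CMP r2, #14  (cmp 11,14)
BLT loop: taken
SUB r5, r5, #14 → r5=22-14=8
XOR r5, r5, #20 → r5=8^20=28
LDR r5, [r3] → r5=M[12]=30
OR r5, r5, #6 → r5=30|6=30
ADD r3, r3, #4 → r3=12+4=16
ADD r2, r2, #3 → r2=11+3=14
CMP r2, #14  (cmp 14,14)
BLT loop: not taken
SUB r5, r5, #16 → r5=30-16=14
halt.

16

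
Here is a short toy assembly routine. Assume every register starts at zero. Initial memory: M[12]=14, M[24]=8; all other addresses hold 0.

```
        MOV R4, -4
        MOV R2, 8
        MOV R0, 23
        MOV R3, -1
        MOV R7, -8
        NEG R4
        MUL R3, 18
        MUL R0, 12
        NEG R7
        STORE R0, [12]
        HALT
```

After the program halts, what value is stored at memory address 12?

R4=-4
R2=8
R0=23
R3=-1
R7=-8
R4=-(-4)=4
R3=(-1)*18=-18
R0=23*12=276
R7=-(-8)=8
STORE R0, [12] → M[12]=276
halt.

276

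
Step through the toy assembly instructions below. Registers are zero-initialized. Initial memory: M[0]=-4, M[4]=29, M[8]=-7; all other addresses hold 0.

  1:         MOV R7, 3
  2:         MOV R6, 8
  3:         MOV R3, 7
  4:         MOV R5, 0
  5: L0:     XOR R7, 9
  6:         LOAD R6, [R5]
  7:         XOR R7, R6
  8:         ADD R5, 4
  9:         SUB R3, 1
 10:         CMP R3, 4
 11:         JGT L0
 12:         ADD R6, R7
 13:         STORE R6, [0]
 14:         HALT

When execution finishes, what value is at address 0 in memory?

R7=3
R6=8
R3=7
R5=0
R7=3^9=10
R6=M[0]=-4
R7=10^(-4)=-10
R5=0+4=4
R3=7-1=6
CMP R3, 4  (cmp 6,4)
JGT L0: taken
R7=(-10)^9=-1
R6=M[4]=29
R7=(-1)^29=-30
R5=4+4=8
R3=6-1=5
CMP R3, 4  (cmp 5,4)
JGT L0: taken
R7=(-30)^9=-21
R6=M[8]=-7
R7=(-21)^(-7)=18
R5=8+4=12
R3=5-1=4
CMP R3, 4  (cmp 4,4)
JGT L0: not taken
R6=(-7)+18=11
STORE R6, [0] → M[0]=11
halt.

11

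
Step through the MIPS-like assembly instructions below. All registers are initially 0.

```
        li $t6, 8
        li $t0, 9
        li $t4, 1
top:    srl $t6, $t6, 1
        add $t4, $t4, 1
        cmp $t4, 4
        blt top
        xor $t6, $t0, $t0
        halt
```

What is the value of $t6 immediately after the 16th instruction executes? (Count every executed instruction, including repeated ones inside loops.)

0

$t6=8
$t0=9
$t4=1
$t6=8>>1=4
$t4=1+1=2
cmp $t4, 4  (cmp 2,4)
blt top: taken
$t6=4>>1=2
$t4=2+1=3
cmp $t4, 4  (cmp 3,4)
blt top: taken
$t6=2>>1=1
$t4=3+1=4
cmp $t4, 4  (cmp 4,4)
blt top: not taken
$t6=9^9=0
After step 16: $t6 = 0.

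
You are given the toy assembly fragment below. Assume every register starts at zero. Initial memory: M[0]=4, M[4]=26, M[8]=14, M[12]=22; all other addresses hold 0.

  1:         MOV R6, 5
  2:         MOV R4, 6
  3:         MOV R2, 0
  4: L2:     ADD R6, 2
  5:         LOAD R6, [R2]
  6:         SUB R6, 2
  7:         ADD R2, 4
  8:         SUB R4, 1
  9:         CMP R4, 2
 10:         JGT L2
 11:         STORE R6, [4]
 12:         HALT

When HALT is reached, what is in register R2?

after MOV R6, 5: R6=5
after MOV R4, 6: R4=6
after MOV R2, 0: R2=0
after ADD R6, 2: R6=5+2=7
after LOAD R6, [R2]: R6=M[0]=4
after SUB R6, 2: R6=4-2=2
after ADD R2, 4: R2=0+4=4
after SUB R4, 1: R4=6-1=5
CMP R4, 2  (cmp 5,2)
JGT L2: taken
after ADD R6, 2: R6=2+2=4
after LOAD R6, [R2]: R6=M[4]=26
after SUB R6, 2: R6=26-2=24
after ADD R2, 4: R2=4+4=8
after SUB R4, 1: R4=5-1=4
CMP R4, 2  (cmp 4,2)
JGT L2: taken
after ADD R6, 2: R6=24+2=26
after LOAD R6, [R2]: R6=M[8]=14
after SUB R6, 2: R6=14-2=12
after ADD R2, 4: R2=8+4=12
after SUB R4, 1: R4=4-1=3
CMP R4, 2  (cmp 3,2)
JGT L2: taken
after ADD R6, 2: R6=12+2=14
after LOAD R6, [R2]: R6=M[12]=22
after SUB R6, 2: R6=22-2=20
after ADD R2, 4: R2=12+4=16
after SUB R4, 1: R4=3-1=2
CMP R4, 2  (cmp 2,2)
JGT L2: not taken
STORE R6, [4] → M[4]=20
halt.

16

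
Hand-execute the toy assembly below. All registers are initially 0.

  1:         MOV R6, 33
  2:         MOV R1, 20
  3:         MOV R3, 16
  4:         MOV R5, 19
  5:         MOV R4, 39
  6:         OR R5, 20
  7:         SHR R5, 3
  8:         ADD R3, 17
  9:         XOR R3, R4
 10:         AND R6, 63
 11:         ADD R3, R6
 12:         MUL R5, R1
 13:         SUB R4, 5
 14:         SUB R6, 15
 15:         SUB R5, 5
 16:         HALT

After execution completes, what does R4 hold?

R6=33
R1=20
R3=16
R5=19
R4=39
R5=19|20=23
R5=23>>3=2
R3=16+17=33
R3=33^39=6
R6=33&63=33
R3=6+33=39
R5=2*20=40
R4=39-5=34
R6=33-15=18
R5=40-5=35
halt.

34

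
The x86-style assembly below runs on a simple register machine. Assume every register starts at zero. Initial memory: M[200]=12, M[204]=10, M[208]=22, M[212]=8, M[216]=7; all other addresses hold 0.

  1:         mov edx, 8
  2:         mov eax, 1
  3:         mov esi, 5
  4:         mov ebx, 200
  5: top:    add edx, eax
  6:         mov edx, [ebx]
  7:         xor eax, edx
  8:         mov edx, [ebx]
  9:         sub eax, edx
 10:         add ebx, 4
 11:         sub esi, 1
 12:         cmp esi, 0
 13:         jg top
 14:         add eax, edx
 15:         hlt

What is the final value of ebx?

220

mov edx, 8 → edx=8
mov eax, 1 → eax=1
mov esi, 5 → esi=5
mov ebx, 200 → ebx=200
add edx, eax → edx=8+1=9
mov edx, [ebx] → edx=M[200]=12
xor eax, edx → eax=1^12=13
mov edx, [ebx] → edx=M[200]=12
sub eax, edx → eax=13-12=1
add ebx, 4 → ebx=200+4=204
sub esi, 1 → esi=5-1=4
cmp esi, 0  (cmp 4,0)
jg top: taken
add edx, eax → edx=12+1=13
mov edx, [ebx] → edx=M[204]=10
xor eax, edx → eax=1^10=11
mov edx, [ebx] → edx=M[204]=10
sub eax, edx → eax=11-10=1
add ebx, 4 → ebx=204+4=208
sub esi, 1 → esi=4-1=3
cmp esi, 0  (cmp 3,0)
jg top: taken
add edx, eax → edx=10+1=11
mov edx, [ebx] → edx=M[208]=22
xor eax, edx → eax=1^22=23
mov edx, [ebx] → edx=M[208]=22
sub eax, edx → eax=23-22=1
add ebx, 4 → ebx=208+4=212
sub esi, 1 → esi=3-1=2
cmp esi, 0  (cmp 2,0)
jg top: taken
add edx, eax → edx=22+1=23
mov edx, [ebx] → edx=M[212]=8
xor eax, edx → eax=1^8=9
mov edx, [ebx] → edx=M[212]=8
sub eax, edx → eax=9-8=1
add ebx, 4 → ebx=212+4=216
sub esi, 1 → esi=2-1=1
cmp esi, 0  (cmp 1,0)
jg top: taken
add edx, eax → edx=8+1=9
mov edx, [ebx] → edx=M[216]=7
xor eax, edx → eax=1^7=6
mov edx, [ebx] → edx=M[216]=7
sub eax, edx → eax=6-7=-1
add ebx, 4 → ebx=216+4=220
sub esi, 1 → esi=1-1=0
cmp esi, 0  (cmp 0,0)
jg top: not taken
add eax, edx → eax=(-1)+7=6
halt.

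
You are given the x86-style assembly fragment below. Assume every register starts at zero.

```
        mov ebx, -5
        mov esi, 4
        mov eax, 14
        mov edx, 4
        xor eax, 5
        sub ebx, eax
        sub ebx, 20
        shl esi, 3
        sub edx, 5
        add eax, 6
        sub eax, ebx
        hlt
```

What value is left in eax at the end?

53

after mov ebx, -5: ebx=-5
after mov esi, 4: esi=4
after mov eax, 14: eax=14
after mov edx, 4: edx=4
after xor eax, 5: eax=14^5=11
after sub ebx, eax: ebx=(-5)-11=-16
after sub ebx, 20: ebx=(-16)-20=-36
after shl esi, 3: esi=4<<3=32
after sub edx, 5: edx=4-5=-1
after add eax, 6: eax=11+6=17
after sub eax, ebx: eax=17-(-36)=53
halt.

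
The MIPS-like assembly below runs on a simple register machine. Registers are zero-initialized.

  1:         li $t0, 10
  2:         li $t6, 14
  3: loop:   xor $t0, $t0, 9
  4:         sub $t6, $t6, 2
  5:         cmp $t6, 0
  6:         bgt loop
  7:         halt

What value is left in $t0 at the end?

3

after li $t0, 10: $t0=10
after li $t6, 14: $t6=14
after xor $t0, $t0, 9: $t0=10^9=3
after sub $t6, $t6, 2: $t6=14-2=12
cmp $t6, 0  (cmp 12,0)
bgt loop: taken
after xor $t0, $t0, 9: $t0=3^9=10
after sub $t6, $t6, 2: $t6=12-2=10
cmp $t6, 0  (cmp 10,0)
bgt loop: taken
after xor $t0, $t0, 9: $t0=10^9=3
after sub $t6, $t6, 2: $t6=10-2=8
cmp $t6, 0  (cmp 8,0)
bgt loop: taken
after xor $t0, $t0, 9: $t0=3^9=10
after sub $t6, $t6, 2: $t6=8-2=6
cmp $t6, 0  (cmp 6,0)
bgt loop: taken
after xor $t0, $t0, 9: $t0=10^9=3
after sub $t6, $t6, 2: $t6=6-2=4
cmp $t6, 0  (cmp 4,0)
bgt loop: taken
after xor $t0, $t0, 9: $t0=3^9=10
after sub $t6, $t6, 2: $t6=4-2=2
cmp $t6, 0  (cmp 2,0)
bgt loop: taken
after xor $t0, $t0, 9: $t0=10^9=3
after sub $t6, $t6, 2: $t6=2-2=0
cmp $t6, 0  (cmp 0,0)
bgt loop: not taken
halt.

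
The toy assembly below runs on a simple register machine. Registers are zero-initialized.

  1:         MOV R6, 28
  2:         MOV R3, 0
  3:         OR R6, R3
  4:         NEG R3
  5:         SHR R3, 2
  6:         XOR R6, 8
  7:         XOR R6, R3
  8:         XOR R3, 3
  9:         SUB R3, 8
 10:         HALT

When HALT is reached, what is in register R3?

-5

R6=28
R3=0
R6=28|0=28
R3=-(0)=0
R3=0>>2=0
R6=28^8=20
R6=20^0=20
R3=0^3=3
R3=3-8=-5
halt.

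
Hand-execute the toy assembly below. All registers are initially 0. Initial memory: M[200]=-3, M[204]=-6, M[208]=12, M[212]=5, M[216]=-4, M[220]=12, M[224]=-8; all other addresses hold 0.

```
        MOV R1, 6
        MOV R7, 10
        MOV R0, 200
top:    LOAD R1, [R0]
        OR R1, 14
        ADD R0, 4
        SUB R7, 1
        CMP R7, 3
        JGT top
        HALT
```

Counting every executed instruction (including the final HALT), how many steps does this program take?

46

R1=6
R7=10
R0=200
R1=M[200]=-3
R1=(-3)|14=-1
R0=200+4=204
R7=10-1=9
CMP R7, 3  (cmp 9,3)
JGT top: taken
R1=M[204]=-6
R1=(-6)|14=-2
R0=204+4=208
R7=9-1=8
CMP R7, 3  (cmp 8,3)
JGT top: taken
R1=M[208]=12
R1=12|14=14
R0=208+4=212
R7=8-1=7
CMP R7, 3  (cmp 7,3)
JGT top: taken
R1=M[212]=5
R1=5|14=15
R0=212+4=216
R7=7-1=6
CMP R7, 3  (cmp 6,3)
JGT top: taken
R1=M[216]=-4
R1=(-4)|14=-2
R0=216+4=220
R7=6-1=5
CMP R7, 3  (cmp 5,3)
JGT top: taken
R1=M[220]=12
R1=12|14=14
R0=220+4=224
R7=5-1=4
CMP R7, 3  (cmp 4,3)
JGT top: taken
R1=M[224]=-8
R1=(-8)|14=-2
R0=224+4=228
R7=4-1=3
CMP R7, 3  (cmp 3,3)
JGT top: not taken
halt.
Total executed instructions: 46.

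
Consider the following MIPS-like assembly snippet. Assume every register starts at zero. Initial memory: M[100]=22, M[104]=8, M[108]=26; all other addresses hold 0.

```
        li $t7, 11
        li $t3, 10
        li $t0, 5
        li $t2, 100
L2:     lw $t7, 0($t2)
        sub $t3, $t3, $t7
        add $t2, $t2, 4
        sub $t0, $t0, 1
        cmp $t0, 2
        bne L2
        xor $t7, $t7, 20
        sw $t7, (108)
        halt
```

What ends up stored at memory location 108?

li $t7, 11 → $t7=11
li $t3, 10 → $t3=10
li $t0, 5 → $t0=5
li $t2, 100 → $t2=100
lw $t7, 0($t2) → $t7=M[100]=22
sub $t3, $t3, $t7 → $t3=10-22=-12
add $t2, $t2, 4 → $t2=100+4=104
sub $t0, $t0, 1 → $t0=5-1=4
cmp $t0, 2  (cmp 4,2)
bne L2: taken
lw $t7, 0($t2) → $t7=M[104]=8
sub $t3, $t3, $t7 → $t3=(-12)-8=-20
add $t2, $t2, 4 → $t2=104+4=108
sub $t0, $t0, 1 → $t0=4-1=3
cmp $t0, 2  (cmp 3,2)
bne L2: taken
lw $t7, 0($t2) → $t7=M[108]=26
sub $t3, $t3, $t7 → $t3=(-20)-26=-46
add $t2, $t2, 4 → $t2=108+4=112
sub $t0, $t0, 1 → $t0=3-1=2
cmp $t0, 2  (cmp 2,2)
bne L2: not taken
xor $t7, $t7, 20 → $t7=26^20=14
sw $t7, (108) → M[108]=14
halt.

14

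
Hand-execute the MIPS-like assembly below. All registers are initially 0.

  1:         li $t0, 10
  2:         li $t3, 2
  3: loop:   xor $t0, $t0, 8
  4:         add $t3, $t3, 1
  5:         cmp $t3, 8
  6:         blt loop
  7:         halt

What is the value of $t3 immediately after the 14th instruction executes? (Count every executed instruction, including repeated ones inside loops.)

after li $t0, 10: $t0=10
after li $t3, 2: $t3=2
after xor $t0, $t0, 8: $t0=10^8=2
after add $t3, $t3, 1: $t3=2+1=3
cmp $t3, 8  (cmp 3,8)
blt loop: taken
after xor $t0, $t0, 8: $t0=2^8=10
after add $t3, $t3, 1: $t3=3+1=4
cmp $t3, 8  (cmp 4,8)
blt loop: taken
after xor $t0, $t0, 8: $t0=10^8=2
after add $t3, $t3, 1: $t3=4+1=5
cmp $t3, 8  (cmp 5,8)
blt loop: taken
After step 14: $t3 = 5.

5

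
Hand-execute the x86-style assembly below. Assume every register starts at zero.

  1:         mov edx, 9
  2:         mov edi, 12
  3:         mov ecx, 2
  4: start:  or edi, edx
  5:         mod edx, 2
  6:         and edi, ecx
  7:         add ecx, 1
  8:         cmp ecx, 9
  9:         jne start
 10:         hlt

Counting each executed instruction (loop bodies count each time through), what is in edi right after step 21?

0

edx=9
edi=12
ecx=2
edi=12|9=13
edx=9%2=1
edi=13&2=0
ecx=2+1=3
cmp ecx, 9  (cmp 3,9)
jne start: taken
edi=0|1=1
edx=1%2=1
edi=1&3=1
ecx=3+1=4
cmp ecx, 9  (cmp 4,9)
jne start: taken
edi=1|1=1
edx=1%2=1
edi=1&4=0
ecx=4+1=5
cmp ecx, 9  (cmp 5,9)
jne start: taken
After step 21: edi = 0.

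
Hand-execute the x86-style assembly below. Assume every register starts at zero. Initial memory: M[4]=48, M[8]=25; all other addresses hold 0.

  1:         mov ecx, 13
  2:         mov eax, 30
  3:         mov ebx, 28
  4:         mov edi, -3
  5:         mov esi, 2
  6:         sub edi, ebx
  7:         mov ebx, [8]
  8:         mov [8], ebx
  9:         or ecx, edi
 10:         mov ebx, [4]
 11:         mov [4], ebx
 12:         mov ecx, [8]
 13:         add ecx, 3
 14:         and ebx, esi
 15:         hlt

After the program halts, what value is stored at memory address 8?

ecx=13
eax=30
ebx=28
edi=-3
esi=2
edi=(-3)-28=-31
ebx=M[8]=25
mov [8], ebx → M[8]=25
ecx=13|(-31)=-19
ebx=M[4]=48
mov [4], ebx → M[4]=48
ecx=M[8]=25
ecx=25+3=28
ebx=48&2=0
halt.

25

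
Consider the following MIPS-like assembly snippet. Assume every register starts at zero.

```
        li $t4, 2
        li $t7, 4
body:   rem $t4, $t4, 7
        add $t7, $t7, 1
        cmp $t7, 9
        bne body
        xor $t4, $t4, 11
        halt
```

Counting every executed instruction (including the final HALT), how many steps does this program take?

24

after li $t4, 2: $t4=2
after li $t7, 4: $t7=4
after rem $t4, $t4, 7: $t4=2%7=2
after add $t7, $t7, 1: $t7=4+1=5
cmp $t7, 9  (cmp 5,9)
bne body: taken
after rem $t4, $t4, 7: $t4=2%7=2
after add $t7, $t7, 1: $t7=5+1=6
cmp $t7, 9  (cmp 6,9)
bne body: taken
after rem $t4, $t4, 7: $t4=2%7=2
after add $t7, $t7, 1: $t7=6+1=7
cmp $t7, 9  (cmp 7,9)
bne body: taken
after rem $t4, $t4, 7: $t4=2%7=2
after add $t7, $t7, 1: $t7=7+1=8
cmp $t7, 9  (cmp 8,9)
bne body: taken
after rem $t4, $t4, 7: $t4=2%7=2
after add $t7, $t7, 1: $t7=8+1=9
cmp $t7, 9  (cmp 9,9)
bne body: not taken
after xor $t4, $t4, 11: $t4=2^11=9
halt.
Total executed instructions: 24.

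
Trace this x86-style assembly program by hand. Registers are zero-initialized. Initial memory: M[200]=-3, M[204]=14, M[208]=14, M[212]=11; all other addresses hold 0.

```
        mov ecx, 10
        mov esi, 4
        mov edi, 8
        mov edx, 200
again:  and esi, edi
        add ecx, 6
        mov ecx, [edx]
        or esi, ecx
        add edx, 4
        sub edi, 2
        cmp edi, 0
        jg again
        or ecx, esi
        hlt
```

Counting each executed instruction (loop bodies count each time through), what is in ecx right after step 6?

mov ecx, 10 → ecx=10
mov esi, 4 → esi=4
mov edi, 8 → edi=8
mov edx, 200 → edx=200
and esi, edi → esi=4&8=0
add ecx, 6 → ecx=10+6=16
After step 6: ecx = 16.

16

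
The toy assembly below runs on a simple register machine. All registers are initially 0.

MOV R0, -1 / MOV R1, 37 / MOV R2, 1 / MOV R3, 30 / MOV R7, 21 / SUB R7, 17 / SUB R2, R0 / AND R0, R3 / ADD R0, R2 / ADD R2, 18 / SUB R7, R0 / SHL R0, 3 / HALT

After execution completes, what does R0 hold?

256

MOV R0, -1 → R0=-1
MOV R1, 37 → R1=37
MOV R2, 1 → R2=1
MOV R3, 30 → R3=30
MOV R7, 21 → R7=21
SUB R7, 17 → R7=21-17=4
SUB R2, R0 → R2=1-(-1)=2
AND R0, R3 → R0=(-1)&30=30
ADD R0, R2 → R0=30+2=32
ADD R2, 18 → R2=2+18=20
SUB R7, R0 → R7=4-32=-28
SHL R0, 3 → R0=32<<3=256
halt.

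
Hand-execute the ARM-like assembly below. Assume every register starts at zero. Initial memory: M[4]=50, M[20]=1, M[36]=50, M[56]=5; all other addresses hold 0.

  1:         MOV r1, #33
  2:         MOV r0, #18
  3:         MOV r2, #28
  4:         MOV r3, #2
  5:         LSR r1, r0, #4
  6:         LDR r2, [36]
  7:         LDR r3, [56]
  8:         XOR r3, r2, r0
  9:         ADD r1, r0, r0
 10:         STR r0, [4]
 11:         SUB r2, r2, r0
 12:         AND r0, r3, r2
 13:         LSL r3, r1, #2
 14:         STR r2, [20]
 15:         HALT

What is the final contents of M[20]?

MOV r1, #33 → r1=33
MOV r0, #18 → r0=18
MOV r2, #28 → r2=28
MOV r3, #2 → r3=2
LSR r1, r0, #4 → r1=18>>4=1
LDR r2, [36] → r2=M[36]=50
LDR r3, [56] → r3=M[56]=5
XOR r3, r2, r0 → r3=50^18=32
ADD r1, r0, r0 → r1=18+18=36
STR r0, [4] → M[4]=18
SUB r2, r2, r0 → r2=50-18=32
AND r0, r3, r2 → r0=32&32=32
LSL r3, r1, #2 → r3=36<<2=144
STR r2, [20] → M[20]=32
halt.

32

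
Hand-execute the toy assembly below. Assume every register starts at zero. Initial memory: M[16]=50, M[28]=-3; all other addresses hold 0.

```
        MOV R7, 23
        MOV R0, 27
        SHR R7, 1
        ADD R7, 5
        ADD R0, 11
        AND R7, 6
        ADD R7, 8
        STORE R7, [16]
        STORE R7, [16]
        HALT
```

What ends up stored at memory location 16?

after MOV R7, 23: R7=23
after MOV R0, 27: R0=27
after SHR R7, 1: R7=23>>1=11
after ADD R7, 5: R7=11+5=16
after ADD R0, 11: R0=27+11=38
after AND R7, 6: R7=16&6=0
after ADD R7, 8: R7=0+8=8
STORE R7, [16] → M[16]=8
STORE R7, [16] → M[16]=8
halt.

8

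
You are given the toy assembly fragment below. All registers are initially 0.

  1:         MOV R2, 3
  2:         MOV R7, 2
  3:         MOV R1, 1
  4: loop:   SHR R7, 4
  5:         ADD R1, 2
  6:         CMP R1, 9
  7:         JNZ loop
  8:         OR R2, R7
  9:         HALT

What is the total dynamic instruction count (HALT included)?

21

MOV R2, 3 → R2=3
MOV R7, 2 → R7=2
MOV R1, 1 → R1=1
SHR R7, 4 → R7=2>>4=0
ADD R1, 2 → R1=1+2=3
CMP R1, 9  (cmp 3,9)
JNZ loop: taken
SHR R7, 4 → R7=0>>4=0
ADD R1, 2 → R1=3+2=5
CMP R1, 9  (cmp 5,9)
JNZ loop: taken
SHR R7, 4 → R7=0>>4=0
ADD R1, 2 → R1=5+2=7
CMP R1, 9  (cmp 7,9)
JNZ loop: taken
SHR R7, 4 → R7=0>>4=0
ADD R1, 2 → R1=7+2=9
CMP R1, 9  (cmp 9,9)
JNZ loop: not taken
OR R2, R7 → R2=3|0=3
halt.
Total executed instructions: 21.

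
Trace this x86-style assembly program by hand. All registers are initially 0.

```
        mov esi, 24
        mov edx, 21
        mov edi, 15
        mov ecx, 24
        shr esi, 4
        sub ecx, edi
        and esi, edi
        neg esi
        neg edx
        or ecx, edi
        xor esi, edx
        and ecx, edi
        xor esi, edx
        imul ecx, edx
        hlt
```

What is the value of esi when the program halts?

-1

mov esi, 24 → esi=24
mov edx, 21 → edx=21
mov edi, 15 → edi=15
mov ecx, 24 → ecx=24
shr esi, 4 → esi=24>>4=1
sub ecx, edi → ecx=24-15=9
and esi, edi → esi=1&15=1
neg esi → esi=-(1)=-1
neg edx → edx=-(21)=-21
or ecx, edi → ecx=9|15=15
xor esi, edx → esi=(-1)^(-21)=20
and ecx, edi → ecx=15&15=15
xor esi, edx → esi=20^(-21)=-1
imul ecx, edx → ecx=15*(-21)=-315
halt.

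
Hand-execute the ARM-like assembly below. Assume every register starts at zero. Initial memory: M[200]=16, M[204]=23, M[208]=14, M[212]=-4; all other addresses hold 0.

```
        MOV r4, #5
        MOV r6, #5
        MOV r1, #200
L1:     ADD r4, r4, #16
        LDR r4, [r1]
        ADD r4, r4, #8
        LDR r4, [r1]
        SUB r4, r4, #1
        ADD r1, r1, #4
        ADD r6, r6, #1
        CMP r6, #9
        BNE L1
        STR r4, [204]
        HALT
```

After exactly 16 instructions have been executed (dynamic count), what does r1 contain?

MOV r4, #5 → r4=5
MOV r6, #5 → r6=5
MOV r1, #200 → r1=200
ADD r4, r4, #16 → r4=5+16=21
LDR r4, [r1] → r4=M[200]=16
ADD r4, r4, #8 → r4=16+8=24
LDR r4, [r1] → r4=M[200]=16
SUB r4, r4, #1 → r4=16-1=15
ADD r1, r1, #4 → r1=200+4=204
ADD r6, r6, #1 → r6=5+1=6
CMP r6, #9  (cmp 6,9)
BNE L1: taken
ADD r4, r4, #16 → r4=15+16=31
LDR r4, [r1] → r4=M[204]=23
ADD r4, r4, #8 → r4=23+8=31
LDR r4, [r1] → r4=M[204]=23
After step 16: r1 = 204.

204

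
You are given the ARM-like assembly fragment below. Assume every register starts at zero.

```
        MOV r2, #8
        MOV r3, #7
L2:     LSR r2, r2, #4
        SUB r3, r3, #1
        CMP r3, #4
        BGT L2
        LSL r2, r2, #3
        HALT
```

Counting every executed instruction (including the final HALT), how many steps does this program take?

MOV r2, #8 → r2=8
MOV r3, #7 → r3=7
LSR r2, r2, #4 → r2=8>>4=0
SUB r3, r3, #1 → r3=7-1=6
CMP r3, #4  (cmp 6,4)
BGT L2: taken
LSR r2, r2, #4 → r2=0>>4=0
SUB r3, r3, #1 → r3=6-1=5
CMP r3, #4  (cmp 5,4)
BGT L2: taken
LSR r2, r2, #4 → r2=0>>4=0
SUB r3, r3, #1 → r3=5-1=4
CMP r3, #4  (cmp 4,4)
BGT L2: not taken
LSL r2, r2, #3 → r2=0<<3=0
halt.
Total executed instructions: 16.

16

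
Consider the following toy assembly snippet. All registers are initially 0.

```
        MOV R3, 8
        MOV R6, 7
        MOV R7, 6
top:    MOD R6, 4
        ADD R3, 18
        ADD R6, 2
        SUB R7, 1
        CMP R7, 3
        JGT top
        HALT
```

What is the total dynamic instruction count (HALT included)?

22

R3=8
R6=7
R7=6
R6=7%4=3
R3=8+18=26
R6=3+2=5
R7=6-1=5
CMP R7, 3  (cmp 5,3)
JGT top: taken
R6=5%4=1
R3=26+18=44
R6=1+2=3
R7=5-1=4
CMP R7, 3  (cmp 4,3)
JGT top: taken
R6=3%4=3
R3=44+18=62
R6=3+2=5
R7=4-1=3
CMP R7, 3  (cmp 3,3)
JGT top: not taken
halt.
Total executed instructions: 22.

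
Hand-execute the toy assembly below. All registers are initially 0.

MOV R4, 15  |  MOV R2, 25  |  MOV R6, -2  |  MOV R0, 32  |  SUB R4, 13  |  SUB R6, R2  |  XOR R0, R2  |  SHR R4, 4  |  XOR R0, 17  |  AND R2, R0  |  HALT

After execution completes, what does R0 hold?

after MOV R4, 15: R4=15
after MOV R2, 25: R2=25
after MOV R6, -2: R6=-2
after MOV R0, 32: R0=32
after SUB R4, 13: R4=15-13=2
after SUB R6, R2: R6=(-2)-25=-27
after XOR R0, R2: R0=32^25=57
after SHR R4, 4: R4=2>>4=0
after XOR R0, 17: R0=57^17=40
after AND R2, R0: R2=25&40=8
halt.

40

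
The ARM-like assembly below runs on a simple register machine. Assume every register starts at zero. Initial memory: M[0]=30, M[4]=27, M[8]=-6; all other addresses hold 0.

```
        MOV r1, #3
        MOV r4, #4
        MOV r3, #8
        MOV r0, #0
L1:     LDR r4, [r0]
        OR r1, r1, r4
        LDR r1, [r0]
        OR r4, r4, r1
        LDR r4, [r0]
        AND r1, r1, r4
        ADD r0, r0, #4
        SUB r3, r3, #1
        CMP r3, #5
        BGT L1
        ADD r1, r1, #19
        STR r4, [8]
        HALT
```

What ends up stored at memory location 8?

-6

r1=3
r4=4
r3=8
r0=0
r4=M[0]=30
r1=3|30=31
r1=M[0]=30
r4=30|30=30
r4=M[0]=30
r1=30&30=30
r0=0+4=4
r3=8-1=7
CMP r3, #5  (cmp 7,5)
BGT L1: taken
r4=M[4]=27
r1=30|27=31
r1=M[4]=27
r4=27|27=27
r4=M[4]=27
r1=27&27=27
r0=4+4=8
r3=7-1=6
CMP r3, #5  (cmp 6,5)
BGT L1: taken
r4=M[8]=-6
r1=27|(-6)=-5
r1=M[8]=-6
r4=(-6)|(-6)=-6
r4=M[8]=-6
r1=(-6)&(-6)=-6
r0=8+4=12
r3=6-1=5
CMP r3, #5  (cmp 5,5)
BGT L1: not taken
r1=(-6)+19=13
STR r4, [8] → M[8]=-6
halt.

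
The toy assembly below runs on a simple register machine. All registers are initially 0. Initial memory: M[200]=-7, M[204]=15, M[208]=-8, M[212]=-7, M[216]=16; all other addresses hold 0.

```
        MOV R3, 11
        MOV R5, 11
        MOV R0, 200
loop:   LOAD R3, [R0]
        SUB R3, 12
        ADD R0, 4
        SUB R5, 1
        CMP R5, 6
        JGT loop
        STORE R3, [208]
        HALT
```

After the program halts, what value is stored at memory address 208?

4

MOV R3, 11 → R3=11
MOV R5, 11 → R5=11
MOV R0, 200 → R0=200
LOAD R3, [R0] → R3=M[200]=-7
SUB R3, 12 → R3=(-7)-12=-19
ADD R0, 4 → R0=200+4=204
SUB R5, 1 → R5=11-1=10
CMP R5, 6  (cmp 10,6)
JGT loop: taken
LOAD R3, [R0] → R3=M[204]=15
SUB R3, 12 → R3=15-12=3
ADD R0, 4 → R0=204+4=208
SUB R5, 1 → R5=10-1=9
CMP R5, 6  (cmp 9,6)
JGT loop: taken
LOAD R3, [R0] → R3=M[208]=-8
SUB R3, 12 → R3=(-8)-12=-20
ADD R0, 4 → R0=208+4=212
SUB R5, 1 → R5=9-1=8
CMP R5, 6  (cmp 8,6)
JGT loop: taken
LOAD R3, [R0] → R3=M[212]=-7
SUB R3, 12 → R3=(-7)-12=-19
ADD R0, 4 → R0=212+4=216
SUB R5, 1 → R5=8-1=7
CMP R5, 6  (cmp 7,6)
JGT loop: taken
LOAD R3, [R0] → R3=M[216]=16
SUB R3, 12 → R3=16-12=4
ADD R0, 4 → R0=216+4=220
SUB R5, 1 → R5=7-1=6
CMP R5, 6  (cmp 6,6)
JGT loop: not taken
STORE R3, [208] → M[208]=4
halt.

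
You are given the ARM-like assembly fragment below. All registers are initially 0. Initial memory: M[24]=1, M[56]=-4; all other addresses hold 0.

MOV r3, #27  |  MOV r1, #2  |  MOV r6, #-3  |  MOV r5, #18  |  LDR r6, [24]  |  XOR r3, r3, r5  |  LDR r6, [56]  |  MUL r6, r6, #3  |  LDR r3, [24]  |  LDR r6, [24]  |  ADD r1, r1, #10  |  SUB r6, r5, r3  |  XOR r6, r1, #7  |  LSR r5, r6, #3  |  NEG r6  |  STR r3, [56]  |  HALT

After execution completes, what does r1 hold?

12

MOV r3, #27 → r3=27
MOV r1, #2 → r1=2
MOV r6, #-3 → r6=-3
MOV r5, #18 → r5=18
LDR r6, [24] → r6=M[24]=1
XOR r3, r3, r5 → r3=27^18=9
LDR r6, [56] → r6=M[56]=-4
MUL r6, r6, #3 → r6=(-4)*3=-12
LDR r3, [24] → r3=M[24]=1
LDR r6, [24] → r6=M[24]=1
ADD r1, r1, #10 → r1=2+10=12
SUB r6, r5, r3 → r6=18-1=17
XOR r6, r1, #7 → r6=12^7=11
LSR r5, r6, #3 → r5=11>>3=1
NEG r6 → r6=-(11)=-11
STR r3, [56] → M[56]=1
halt.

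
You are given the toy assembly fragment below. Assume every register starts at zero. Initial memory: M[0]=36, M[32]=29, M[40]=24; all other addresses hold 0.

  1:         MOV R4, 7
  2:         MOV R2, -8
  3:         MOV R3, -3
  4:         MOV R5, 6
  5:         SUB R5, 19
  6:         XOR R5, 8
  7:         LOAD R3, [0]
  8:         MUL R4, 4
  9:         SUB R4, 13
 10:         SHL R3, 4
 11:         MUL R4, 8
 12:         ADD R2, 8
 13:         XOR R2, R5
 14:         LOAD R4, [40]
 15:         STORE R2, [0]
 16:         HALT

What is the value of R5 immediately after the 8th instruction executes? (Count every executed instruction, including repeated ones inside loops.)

R4=7
R2=-8
R3=-3
R5=6
R5=6-19=-13
R5=(-13)^8=-5
R3=M[0]=36
R4=7*4=28
After step 8: R5 = -5.

-5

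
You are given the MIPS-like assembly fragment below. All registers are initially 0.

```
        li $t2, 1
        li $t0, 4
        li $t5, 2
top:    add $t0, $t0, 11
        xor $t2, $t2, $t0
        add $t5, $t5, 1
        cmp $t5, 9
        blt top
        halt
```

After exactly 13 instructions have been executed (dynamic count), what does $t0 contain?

26

after li $t2, 1: $t2=1
after li $t0, 4: $t0=4
after li $t5, 2: $t5=2
after add $t0, $t0, 11: $t0=4+11=15
after xor $t2, $t2, $t0: $t2=1^15=14
after add $t5, $t5, 1: $t5=2+1=3
cmp $t5, 9  (cmp 3,9)
blt top: taken
after add $t0, $t0, 11: $t0=15+11=26
after xor $t2, $t2, $t0: $t2=14^26=20
after add $t5, $t5, 1: $t5=3+1=4
cmp $t5, 9  (cmp 4,9)
blt top: taken
After step 13: $t0 = 26.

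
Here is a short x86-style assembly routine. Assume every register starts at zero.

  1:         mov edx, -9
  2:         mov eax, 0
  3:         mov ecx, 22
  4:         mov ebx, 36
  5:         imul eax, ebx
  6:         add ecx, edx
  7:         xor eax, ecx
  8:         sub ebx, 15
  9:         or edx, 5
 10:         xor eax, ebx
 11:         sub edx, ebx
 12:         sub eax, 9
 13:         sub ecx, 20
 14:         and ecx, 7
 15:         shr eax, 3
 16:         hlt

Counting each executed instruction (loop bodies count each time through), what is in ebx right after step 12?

21

edx=-9
eax=0
ecx=22
ebx=36
eax=0*36=0
ecx=22+(-9)=13
eax=0^13=13
ebx=36-15=21
edx=(-9)|5=-9
eax=13^21=24
edx=(-9)-21=-30
eax=24-9=15
After step 12: ebx = 21.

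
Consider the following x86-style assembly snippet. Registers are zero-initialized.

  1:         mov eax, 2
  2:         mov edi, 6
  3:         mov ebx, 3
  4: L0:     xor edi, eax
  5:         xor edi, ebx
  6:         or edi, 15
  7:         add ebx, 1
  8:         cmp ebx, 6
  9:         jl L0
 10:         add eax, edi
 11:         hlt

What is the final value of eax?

17

eax=2
edi=6
ebx=3
edi=6^2=4
edi=4^3=7
edi=7|15=15
ebx=3+1=4
cmp ebx, 6  (cmp 4,6)
jl L0: taken
edi=15^2=13
edi=13^4=9
edi=9|15=15
ebx=4+1=5
cmp ebx, 6  (cmp 5,6)
jl L0: taken
edi=15^2=13
edi=13^5=8
edi=8|15=15
ebx=5+1=6
cmp ebx, 6  (cmp 6,6)
jl L0: not taken
eax=2+15=17
halt.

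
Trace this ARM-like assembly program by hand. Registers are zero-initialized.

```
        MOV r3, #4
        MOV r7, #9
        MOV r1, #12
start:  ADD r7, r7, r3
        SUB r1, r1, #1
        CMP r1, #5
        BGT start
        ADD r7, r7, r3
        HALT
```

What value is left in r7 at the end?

MOV r3, #4 → r3=4
MOV r7, #9 → r7=9
MOV r1, #12 → r1=12
ADD r7, r7, r3 → r7=9+4=13
SUB r1, r1, #1 → r1=12-1=11
CMP r1, #5  (cmp 11,5)
BGT start: taken
ADD r7, r7, r3 → r7=13+4=17
SUB r1, r1, #1 → r1=11-1=10
CMP r1, #5  (cmp 10,5)
BGT start: taken
ADD r7, r7, r3 → r7=17+4=21
SUB r1, r1, #1 → r1=10-1=9
CMP r1, #5  (cmp 9,5)
BGT start: taken
ADD r7, r7, r3 → r7=21+4=25
SUB r1, r1, #1 → r1=9-1=8
CMP r1, #5  (cmp 8,5)
BGT start: taken
ADD r7, r7, r3 → r7=25+4=29
SUB r1, r1, #1 → r1=8-1=7
CMP r1, #5  (cmp 7,5)
BGT start: taken
ADD r7, r7, r3 → r7=29+4=33
SUB r1, r1, #1 → r1=7-1=6
CMP r1, #5  (cmp 6,5)
BGT start: taken
ADD r7, r7, r3 → r7=33+4=37
SUB r1, r1, #1 → r1=6-1=5
CMP r1, #5  (cmp 5,5)
BGT start: not taken
ADD r7, r7, r3 → r7=37+4=41
halt.

41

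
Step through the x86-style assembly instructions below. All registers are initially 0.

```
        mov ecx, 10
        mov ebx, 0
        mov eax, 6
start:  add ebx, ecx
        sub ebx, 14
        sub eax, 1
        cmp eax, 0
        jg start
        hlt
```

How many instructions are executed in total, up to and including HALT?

ecx=10
ebx=0
eax=6
ebx=0+10=10
ebx=10-14=-4
eax=6-1=5
cmp eax, 0  (cmp 5,0)
jg start: taken
ebx=(-4)+10=6
ebx=6-14=-8
eax=5-1=4
cmp eax, 0  (cmp 4,0)
jg start: taken
ebx=(-8)+10=2
ebx=2-14=-12
eax=4-1=3
cmp eax, 0  (cmp 3,0)
jg start: taken
ebx=(-12)+10=-2
ebx=(-2)-14=-16
eax=3-1=2
cmp eax, 0  (cmp 2,0)
jg start: taken
ebx=(-16)+10=-6
ebx=(-6)-14=-20
eax=2-1=1
cmp eax, 0  (cmp 1,0)
jg start: taken
ebx=(-20)+10=-10
ebx=(-10)-14=-24
eax=1-1=0
cmp eax, 0  (cmp 0,0)
jg start: not taken
halt.
Total executed instructions: 34.

34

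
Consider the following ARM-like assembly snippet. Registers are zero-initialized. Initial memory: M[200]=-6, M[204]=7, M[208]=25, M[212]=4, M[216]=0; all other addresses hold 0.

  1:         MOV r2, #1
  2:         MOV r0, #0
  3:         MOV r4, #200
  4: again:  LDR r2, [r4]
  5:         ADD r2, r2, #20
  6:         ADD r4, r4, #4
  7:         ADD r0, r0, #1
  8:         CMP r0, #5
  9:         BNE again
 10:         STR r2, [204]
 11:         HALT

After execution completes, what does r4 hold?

220

r2=1
r0=0
r4=200
r2=M[200]=-6
r2=(-6)+20=14
r4=200+4=204
r0=0+1=1
CMP r0, #5  (cmp 1,5)
BNE again: taken
r2=M[204]=7
r2=7+20=27
r4=204+4=208
r0=1+1=2
CMP r0, #5  (cmp 2,5)
BNE again: taken
r2=M[208]=25
r2=25+20=45
r4=208+4=212
r0=2+1=3
CMP r0, #5  (cmp 3,5)
BNE again: taken
r2=M[212]=4
r2=4+20=24
r4=212+4=216
r0=3+1=4
CMP r0, #5  (cmp 4,5)
BNE again: taken
r2=M[216]=0
r2=0+20=20
r4=216+4=220
r0=4+1=5
CMP r0, #5  (cmp 5,5)
BNE again: not taken
STR r2, [204] → M[204]=20
halt.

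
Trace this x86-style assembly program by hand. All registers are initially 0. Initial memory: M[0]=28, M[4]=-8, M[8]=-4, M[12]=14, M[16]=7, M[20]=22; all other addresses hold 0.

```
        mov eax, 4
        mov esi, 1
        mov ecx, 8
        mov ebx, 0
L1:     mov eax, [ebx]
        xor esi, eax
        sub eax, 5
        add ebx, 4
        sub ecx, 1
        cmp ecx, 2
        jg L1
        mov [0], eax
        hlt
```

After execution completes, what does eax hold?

mov eax, 4 → eax=4
mov esi, 1 → esi=1
mov ecx, 8 → ecx=8
mov ebx, 0 → ebx=0
mov eax, [ebx] → eax=M[0]=28
xor esi, eax → esi=1^28=29
sub eax, 5 → eax=28-5=23
add ebx, 4 → ebx=0+4=4
sub ecx, 1 → ecx=8-1=7
cmp ecx, 2  (cmp 7,2)
jg L1: taken
mov eax, [ebx] → eax=M[4]=-8
xor esi, eax → esi=29^(-8)=-27
sub eax, 5 → eax=(-8)-5=-13
add ebx, 4 → ebx=4+4=8
sub ecx, 1 → ecx=7-1=6
cmp ecx, 2  (cmp 6,2)
jg L1: taken
mov eax, [ebx] → eax=M[8]=-4
xor esi, eax → esi=(-27)^(-4)=25
sub eax, 5 → eax=(-4)-5=-9
add ebx, 4 → ebx=8+4=12
sub ecx, 1 → ecx=6-1=5
cmp ecx, 2  (cmp 5,2)
jg L1: taken
mov eax, [ebx] → eax=M[12]=14
xor esi, eax → esi=25^14=23
sub eax, 5 → eax=14-5=9
add ebx, 4 → ebx=12+4=16
sub ecx, 1 → ecx=5-1=4
cmp ecx, 2  (cmp 4,2)
jg L1: taken
mov eax, [ebx] → eax=M[16]=7
xor esi, eax → esi=23^7=16
sub eax, 5 → eax=7-5=2
add ebx, 4 → ebx=16+4=20
sub ecx, 1 → ecx=4-1=3
cmp ecx, 2  (cmp 3,2)
jg L1: taken
mov eax, [ebx] → eax=M[20]=22
xor esi, eax → esi=16^22=6
sub eax, 5 → eax=22-5=17
add ebx, 4 → ebx=20+4=24
sub ecx, 1 → ecx=3-1=2
cmp ecx, 2  (cmp 2,2)
jg L1: not taken
mov [0], eax → M[0]=17
halt.

17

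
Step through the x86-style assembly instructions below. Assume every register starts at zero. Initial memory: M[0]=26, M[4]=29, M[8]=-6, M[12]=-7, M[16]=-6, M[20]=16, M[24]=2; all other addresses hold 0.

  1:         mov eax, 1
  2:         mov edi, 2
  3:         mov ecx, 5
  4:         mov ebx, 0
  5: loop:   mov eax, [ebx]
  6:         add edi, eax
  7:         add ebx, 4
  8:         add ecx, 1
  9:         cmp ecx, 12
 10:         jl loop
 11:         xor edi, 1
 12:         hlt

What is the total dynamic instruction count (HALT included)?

48

after mov eax, 1: eax=1
after mov edi, 2: edi=2
after mov ecx, 5: ecx=5
after mov ebx, 0: ebx=0
after mov eax, [ebx]: eax=M[0]=26
after add edi, eax: edi=2+26=28
after add ebx, 4: ebx=0+4=4
after add ecx, 1: ecx=5+1=6
cmp ecx, 12  (cmp 6,12)
jl loop: taken
after mov eax, [ebx]: eax=M[4]=29
after add edi, eax: edi=28+29=57
after add ebx, 4: ebx=4+4=8
after add ecx, 1: ecx=6+1=7
cmp ecx, 12  (cmp 7,12)
jl loop: taken
after mov eax, [ebx]: eax=M[8]=-6
after add edi, eax: edi=57+(-6)=51
after add ebx, 4: ebx=8+4=12
after add ecx, 1: ecx=7+1=8
cmp ecx, 12  (cmp 8,12)
jl loop: taken
after mov eax, [ebx]: eax=M[12]=-7
after add edi, eax: edi=51+(-7)=44
after add ebx, 4: ebx=12+4=16
after add ecx, 1: ecx=8+1=9
cmp ecx, 12  (cmp 9,12)
jl loop: taken
after mov eax, [ebx]: eax=M[16]=-6
after add edi, eax: edi=44+(-6)=38
after add ebx, 4: ebx=16+4=20
after add ecx, 1: ecx=9+1=10
cmp ecx, 12  (cmp 10,12)
jl loop: taken
after mov eax, [ebx]: eax=M[20]=16
after add edi, eax: edi=38+16=54
after add ebx, 4: ebx=20+4=24
after add ecx, 1: ecx=10+1=11
cmp ecx, 12  (cmp 11,12)
jl loop: taken
after mov eax, [ebx]: eax=M[24]=2
after add edi, eax: edi=54+2=56
after add ebx, 4: ebx=24+4=28
after add ecx, 1: ecx=11+1=12
cmp ecx, 12  (cmp 12,12)
jl loop: not taken
after xor edi, 1: edi=56^1=57
halt.
Total executed instructions: 48.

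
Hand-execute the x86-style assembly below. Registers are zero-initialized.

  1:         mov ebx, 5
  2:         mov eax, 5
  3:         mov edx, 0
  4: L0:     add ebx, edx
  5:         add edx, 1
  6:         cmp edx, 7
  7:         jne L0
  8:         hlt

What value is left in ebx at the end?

26

mov ebx, 5 → ebx=5
mov eax, 5 → eax=5
mov edx, 0 → edx=0
add ebx, edx → ebx=5+0=5
add edx, 1 → edx=0+1=1
cmp edx, 7  (cmp 1,7)
jne L0: taken
add ebx, edx → ebx=5+1=6
add edx, 1 → edx=1+1=2
cmp edx, 7  (cmp 2,7)
jne L0: taken
add ebx, edx → ebx=6+2=8
add edx, 1 → edx=2+1=3
cmp edx, 7  (cmp 3,7)
jne L0: taken
add ebx, edx → ebx=8+3=11
add edx, 1 → edx=3+1=4
cmp edx, 7  (cmp 4,7)
jne L0: taken
add ebx, edx → ebx=11+4=15
add edx, 1 → edx=4+1=5
cmp edx, 7  (cmp 5,7)
jne L0: taken
add ebx, edx → ebx=15+5=20
add edx, 1 → edx=5+1=6
cmp edx, 7  (cmp 6,7)
jne L0: taken
add ebx, edx → ebx=20+6=26
add edx, 1 → edx=6+1=7
cmp edx, 7  (cmp 7,7)
jne L0: not taken
halt.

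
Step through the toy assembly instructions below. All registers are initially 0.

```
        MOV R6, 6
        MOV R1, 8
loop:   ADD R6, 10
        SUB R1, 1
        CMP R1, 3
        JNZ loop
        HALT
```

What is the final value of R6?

56

R6=6
R1=8
R6=6+10=16
R1=8-1=7
CMP R1, 3  (cmp 7,3)
JNZ loop: taken
R6=16+10=26
R1=7-1=6
CMP R1, 3  (cmp 6,3)
JNZ loop: taken
R6=26+10=36
R1=6-1=5
CMP R1, 3  (cmp 5,3)
JNZ loop: taken
R6=36+10=46
R1=5-1=4
CMP R1, 3  (cmp 4,3)
JNZ loop: taken
R6=46+10=56
R1=4-1=3
CMP R1, 3  (cmp 3,3)
JNZ loop: not taken
halt.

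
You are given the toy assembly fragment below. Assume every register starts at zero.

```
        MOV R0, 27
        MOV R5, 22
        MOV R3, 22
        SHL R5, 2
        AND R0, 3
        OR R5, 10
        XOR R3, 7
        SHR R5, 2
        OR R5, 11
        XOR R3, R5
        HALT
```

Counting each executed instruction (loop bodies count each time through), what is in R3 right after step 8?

17

after MOV R0, 27: R0=27
after MOV R5, 22: R5=22
after MOV R3, 22: R3=22
after SHL R5, 2: R5=22<<2=88
after AND R0, 3: R0=27&3=3
after OR R5, 10: R5=88|10=90
after XOR R3, 7: R3=22^7=17
after SHR R5, 2: R5=90>>2=22
After step 8: R3 = 17.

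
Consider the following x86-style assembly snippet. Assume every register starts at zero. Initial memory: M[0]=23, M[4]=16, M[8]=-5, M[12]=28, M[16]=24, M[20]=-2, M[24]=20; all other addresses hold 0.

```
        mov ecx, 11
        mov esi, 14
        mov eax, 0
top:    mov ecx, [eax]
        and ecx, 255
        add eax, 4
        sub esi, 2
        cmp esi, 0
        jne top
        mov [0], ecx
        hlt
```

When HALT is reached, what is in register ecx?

ecx=11
esi=14
eax=0
ecx=M[0]=23
ecx=23&255=23
eax=0+4=4
esi=14-2=12
cmp esi, 0  (cmp 12,0)
jne top: taken
ecx=M[4]=16
ecx=16&255=16
eax=4+4=8
esi=12-2=10
cmp esi, 0  (cmp 10,0)
jne top: taken
ecx=M[8]=-5
ecx=(-5)&255=251
eax=8+4=12
esi=10-2=8
cmp esi, 0  (cmp 8,0)
jne top: taken
ecx=M[12]=28
ecx=28&255=28
eax=12+4=16
esi=8-2=6
cmp esi, 0  (cmp 6,0)
jne top: taken
ecx=M[16]=24
ecx=24&255=24
eax=16+4=20
esi=6-2=4
cmp esi, 0  (cmp 4,0)
jne top: taken
ecx=M[20]=-2
ecx=(-2)&255=254
eax=20+4=24
esi=4-2=2
cmp esi, 0  (cmp 2,0)
jne top: taken
ecx=M[24]=20
ecx=20&255=20
eax=24+4=28
esi=2-2=0
cmp esi, 0  (cmp 0,0)
jne top: not taken
mov [0], ecx → M[0]=20
halt.

20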